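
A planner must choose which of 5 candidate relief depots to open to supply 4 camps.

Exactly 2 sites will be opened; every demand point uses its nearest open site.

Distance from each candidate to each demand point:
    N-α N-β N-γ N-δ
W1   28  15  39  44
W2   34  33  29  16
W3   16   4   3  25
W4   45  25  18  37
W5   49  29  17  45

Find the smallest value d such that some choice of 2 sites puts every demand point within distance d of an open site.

Open {W2, W3}.
  Farthest demand point is N-α at distance 16 (to W3); all others are ≤ 16.
With {W1, W3} the worst case is 25.
With {W3, W4} the worst case is 25.
No size-2 selection achieves below 16.

16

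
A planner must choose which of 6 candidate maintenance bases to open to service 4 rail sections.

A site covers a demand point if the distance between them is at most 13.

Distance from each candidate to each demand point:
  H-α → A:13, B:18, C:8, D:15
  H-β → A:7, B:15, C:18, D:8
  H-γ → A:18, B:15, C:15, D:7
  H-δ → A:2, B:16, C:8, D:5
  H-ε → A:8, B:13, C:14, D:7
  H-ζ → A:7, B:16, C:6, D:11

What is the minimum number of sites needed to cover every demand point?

2

Coverage sets (demand points within 13 of each site):
  H-α: {A, C}
  H-β: {A, D}
  H-γ: {D}
  H-δ: {A, C, D}
  H-ε: {A, B, D}
  H-ζ: {A, C, D}
No single site covers all 4 demand points.
But {H-α, H-ε} covers everything, so the minimum is 2.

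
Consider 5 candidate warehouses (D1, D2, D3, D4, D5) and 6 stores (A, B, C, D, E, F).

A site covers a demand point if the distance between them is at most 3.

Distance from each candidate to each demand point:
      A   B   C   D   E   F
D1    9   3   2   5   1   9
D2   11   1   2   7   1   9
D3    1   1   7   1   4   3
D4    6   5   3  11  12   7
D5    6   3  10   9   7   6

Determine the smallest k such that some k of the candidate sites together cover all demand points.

2

Coverage sets (demand points within 3 of each site):
  D1: {B, C, E}
  D2: {B, C, E}
  D3: {A, B, D, F}
  D4: {C}
  D5: {B}
No single site covers all 6 demand points.
But {D1, D3} covers everything, so the minimum is 2.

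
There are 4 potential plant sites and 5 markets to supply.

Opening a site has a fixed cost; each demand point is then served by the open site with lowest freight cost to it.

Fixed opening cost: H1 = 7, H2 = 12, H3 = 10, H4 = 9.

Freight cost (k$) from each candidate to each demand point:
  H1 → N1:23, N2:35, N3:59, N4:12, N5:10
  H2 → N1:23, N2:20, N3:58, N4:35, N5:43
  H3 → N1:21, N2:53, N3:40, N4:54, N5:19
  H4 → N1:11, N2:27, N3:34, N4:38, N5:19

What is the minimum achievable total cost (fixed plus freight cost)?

110

Open {H1, H4}: assign each demand point to its cheapest open site.
  N1→H4 11, N2→H4 27, N3→H4 34, N4→H1 12, N5→H1 10
  freight cost 94, fixed 16 → total 110.
Compare {H1, H2, H4}: freight cost 87 + fixed 28 = 115.
Compare {H1, H3, H4}: freight cost 94 + fixed 26 = 120.
Compare {H1, H2, H3, H4}: freight cost 87 + fixed 38 = 125.
All other subsets cost ≥ 115. Minimum total cost: 110.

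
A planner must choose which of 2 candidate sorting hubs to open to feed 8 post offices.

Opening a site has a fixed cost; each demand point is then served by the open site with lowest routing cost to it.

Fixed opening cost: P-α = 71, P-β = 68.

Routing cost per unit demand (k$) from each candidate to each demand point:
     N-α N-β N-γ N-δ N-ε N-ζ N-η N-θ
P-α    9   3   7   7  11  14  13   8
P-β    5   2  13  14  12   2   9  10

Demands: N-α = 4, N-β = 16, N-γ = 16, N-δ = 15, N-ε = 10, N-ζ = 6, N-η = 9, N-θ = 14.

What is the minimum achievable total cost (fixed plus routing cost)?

723

Open {P-α, P-β}: assign each demand point to its cheapest open site.
  N-α→P-β 4×5=20, N-β→P-β 16×2=32, N-γ→P-α 16×7=112, N-δ→P-α 15×7=105, N-ε→P-α 10×11=110, N-ζ→P-β 6×2=12, N-η→P-β 9×9=81, N-θ→P-α 14×8=112
  routing cost 584, fixed 139 → total 723.
Compare {P-α}: routing cost 724 + fixed 71 = 795.
Compare {P-β}: routing cost 823 + fixed 68 = 891.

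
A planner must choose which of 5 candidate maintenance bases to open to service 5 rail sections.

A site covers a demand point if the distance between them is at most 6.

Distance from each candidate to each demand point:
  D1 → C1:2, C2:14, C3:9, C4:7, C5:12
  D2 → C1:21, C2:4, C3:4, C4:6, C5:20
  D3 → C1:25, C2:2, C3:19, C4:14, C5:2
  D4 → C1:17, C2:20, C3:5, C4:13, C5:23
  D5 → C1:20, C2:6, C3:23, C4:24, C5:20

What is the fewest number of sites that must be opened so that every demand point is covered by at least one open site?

Coverage sets (demand points within 6 of each site):
  D1: {C1}
  D2: {C2, C3, C4}
  D3: {C2, C5}
  D4: {C3}
  D5: {C2}
No 2 sites suffice: every size-2 union leaves at least one demand point uncovered.
But {D1, D2, D3} covers everything, so the minimum is 3.

3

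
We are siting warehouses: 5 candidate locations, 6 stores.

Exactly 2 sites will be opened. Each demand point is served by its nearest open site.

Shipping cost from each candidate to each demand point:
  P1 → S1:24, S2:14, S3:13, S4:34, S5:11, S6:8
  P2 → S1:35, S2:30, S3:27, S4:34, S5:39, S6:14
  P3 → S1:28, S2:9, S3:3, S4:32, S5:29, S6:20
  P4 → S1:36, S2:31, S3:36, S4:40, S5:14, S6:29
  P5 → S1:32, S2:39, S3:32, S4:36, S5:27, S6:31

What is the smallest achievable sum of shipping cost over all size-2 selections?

Open {P1, P3}.
  S1→P1 24, S2→P3 9, S3→P3 3, S4→P3 32, S5→P1 11, S6→P1 8  ⇒ total 87.
Compare {P1, P2}: total 104.
Compare {P1, P4}: total 104.
No size-2 selection does better; minimum is 87.

87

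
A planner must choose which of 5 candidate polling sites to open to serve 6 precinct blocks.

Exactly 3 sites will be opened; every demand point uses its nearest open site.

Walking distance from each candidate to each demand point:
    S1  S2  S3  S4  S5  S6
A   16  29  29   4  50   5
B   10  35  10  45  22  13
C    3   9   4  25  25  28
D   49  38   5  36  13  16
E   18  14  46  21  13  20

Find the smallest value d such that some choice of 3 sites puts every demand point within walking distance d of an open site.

13

Open {A, C, D}.
  Farthest demand point is S5 at walking distance 13 (to D); all others are ≤ 13.
With {A, C, E} the worst case is 13.
With {A, B, E} the worst case is 14.
No size-3 selection achieves below 13.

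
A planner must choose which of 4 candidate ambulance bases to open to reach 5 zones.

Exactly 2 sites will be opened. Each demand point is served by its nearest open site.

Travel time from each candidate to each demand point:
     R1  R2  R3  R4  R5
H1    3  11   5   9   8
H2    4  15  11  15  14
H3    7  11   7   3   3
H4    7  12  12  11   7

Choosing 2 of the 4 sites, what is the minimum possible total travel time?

25

Open {H1, H3}.
  R1→H1 3, R2→H1 11, R3→H1 5, R4→H3 3, R5→H3 3  ⇒ total 25.
Compare {H2, H3}: total 28.
Compare {H3, H4}: total 31.
No size-2 selection does better; minimum is 25.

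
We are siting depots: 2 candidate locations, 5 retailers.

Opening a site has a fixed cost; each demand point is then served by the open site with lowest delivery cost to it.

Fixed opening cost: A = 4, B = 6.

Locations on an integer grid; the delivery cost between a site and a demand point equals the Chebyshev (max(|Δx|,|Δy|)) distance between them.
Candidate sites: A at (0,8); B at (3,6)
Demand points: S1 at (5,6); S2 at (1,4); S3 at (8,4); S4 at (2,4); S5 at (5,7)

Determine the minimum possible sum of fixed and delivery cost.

19

Open {B}: assign each demand point to its cheapest open site.
  S1→B 2, S2→B 2, S3→B 5, S4→B 2, S5→B 2
  delivery cost 13, fixed 6 → total 19.
Compare {A, B}: delivery cost 13 + fixed 10 = 23.
Compare {A}: delivery cost 26 + fixed 4 = 30.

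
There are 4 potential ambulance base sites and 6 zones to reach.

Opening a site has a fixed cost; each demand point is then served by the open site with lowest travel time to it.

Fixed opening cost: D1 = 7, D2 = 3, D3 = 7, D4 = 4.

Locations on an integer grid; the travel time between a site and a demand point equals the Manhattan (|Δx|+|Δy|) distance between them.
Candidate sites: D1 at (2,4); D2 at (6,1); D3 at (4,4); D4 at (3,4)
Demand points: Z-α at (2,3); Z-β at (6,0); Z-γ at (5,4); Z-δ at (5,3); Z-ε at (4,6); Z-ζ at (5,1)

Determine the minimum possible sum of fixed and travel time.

Open {D2, D4}: assign each demand point to its cheapest open site.
  Z-α→D4 2, Z-β→D2 1, Z-γ→D4 2, Z-δ→D2 3, Z-ε→D4 3, Z-ζ→D2 1
  travel time 12, fixed 7 → total 19.
Compare {D2, D3}: travel time 10 + fixed 10 = 20.
Compare {D1, D2}: travel time 13 + fixed 10 = 23.
Compare {D2, D3, D4}: travel time 9 + fixed 14 = 23.
All other subsets cost ≥ 20. Minimum total cost: 19.

19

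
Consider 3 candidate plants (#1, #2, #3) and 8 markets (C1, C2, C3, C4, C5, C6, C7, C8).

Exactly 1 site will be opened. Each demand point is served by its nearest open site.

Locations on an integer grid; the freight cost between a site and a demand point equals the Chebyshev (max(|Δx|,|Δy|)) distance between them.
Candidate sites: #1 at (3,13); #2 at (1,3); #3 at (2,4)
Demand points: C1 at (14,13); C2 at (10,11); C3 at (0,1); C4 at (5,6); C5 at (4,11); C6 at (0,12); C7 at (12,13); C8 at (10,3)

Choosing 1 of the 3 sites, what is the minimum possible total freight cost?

59

Open {#3}.
  C1→#3 12, C2→#3 8, C3→#3 3, C4→#3 3, C5→#3 7, C6→#3 8, C7→#3 10, C8→#3 8  ⇒ total 59.
Compare {#1}: total 61.
Compare {#2}: total 65.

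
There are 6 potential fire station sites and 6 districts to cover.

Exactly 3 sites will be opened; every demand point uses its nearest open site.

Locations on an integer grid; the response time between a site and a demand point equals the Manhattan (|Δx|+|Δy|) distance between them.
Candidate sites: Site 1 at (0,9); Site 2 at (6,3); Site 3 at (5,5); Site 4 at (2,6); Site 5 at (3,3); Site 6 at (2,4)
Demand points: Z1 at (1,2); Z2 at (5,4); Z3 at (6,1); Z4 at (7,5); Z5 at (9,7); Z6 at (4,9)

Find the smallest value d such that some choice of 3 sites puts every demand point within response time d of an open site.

Open {Site 1, Site 2, Site 3}.
  Farthest demand point is Z1 at response time 6 (to Site 2); all others are ≤ 6.
With {Site 1, Site 3, Site 4} the worst case is 6.
With {Site 1, Site 3, Site 5} the worst case is 6.
No size-3 selection achieves below 6.

6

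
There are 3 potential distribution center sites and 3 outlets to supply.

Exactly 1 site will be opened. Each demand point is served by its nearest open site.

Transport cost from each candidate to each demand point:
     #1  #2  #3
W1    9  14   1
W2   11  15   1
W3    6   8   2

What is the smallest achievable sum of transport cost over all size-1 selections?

Open {W3}.
  #1→W3 6, #2→W3 8, #3→W3 2  ⇒ total 16.
Compare {W1}: total 24.
Compare {W2}: total 27.

16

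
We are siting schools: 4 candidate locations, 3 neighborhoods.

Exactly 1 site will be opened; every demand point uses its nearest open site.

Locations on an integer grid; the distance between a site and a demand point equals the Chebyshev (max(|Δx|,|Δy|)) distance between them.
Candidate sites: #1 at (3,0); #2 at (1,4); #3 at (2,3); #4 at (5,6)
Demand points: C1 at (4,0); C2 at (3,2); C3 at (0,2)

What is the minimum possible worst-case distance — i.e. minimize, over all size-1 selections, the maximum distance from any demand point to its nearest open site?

3

Open {#1}.
  Farthest demand point is C3 at distance 3 (to #1); all others are ≤ 3.
With {#3} the worst case is 3.
With {#2} the worst case is 4.
No size-1 selection achieves below 3.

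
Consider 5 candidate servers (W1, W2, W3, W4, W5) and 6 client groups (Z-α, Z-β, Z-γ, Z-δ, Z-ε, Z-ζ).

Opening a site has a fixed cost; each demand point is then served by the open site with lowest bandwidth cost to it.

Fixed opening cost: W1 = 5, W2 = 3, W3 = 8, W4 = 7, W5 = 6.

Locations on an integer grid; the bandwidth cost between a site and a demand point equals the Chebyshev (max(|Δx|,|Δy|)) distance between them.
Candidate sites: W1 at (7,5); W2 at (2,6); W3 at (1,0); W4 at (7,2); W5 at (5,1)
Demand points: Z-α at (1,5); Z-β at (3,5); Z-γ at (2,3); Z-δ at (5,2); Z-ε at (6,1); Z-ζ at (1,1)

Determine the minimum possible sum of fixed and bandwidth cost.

20

Open {W2, W5}: assign each demand point to its cheapest open site.
  Z-α→W2 1, Z-β→W2 1, Z-γ→W2 3, Z-δ→W5 1, Z-ε→W5 1, Z-ζ→W5 4
  bandwidth cost 11, fixed 9 → total 20.
Compare {W2}: bandwidth cost 19 + fixed 3 = 22.
Compare {W5}: bandwidth cost 17 + fixed 6 = 23.
Compare {W2, W4}: bandwidth cost 13 + fixed 10 = 23.
All other subsets cost ≥ 22. Minimum total cost: 20.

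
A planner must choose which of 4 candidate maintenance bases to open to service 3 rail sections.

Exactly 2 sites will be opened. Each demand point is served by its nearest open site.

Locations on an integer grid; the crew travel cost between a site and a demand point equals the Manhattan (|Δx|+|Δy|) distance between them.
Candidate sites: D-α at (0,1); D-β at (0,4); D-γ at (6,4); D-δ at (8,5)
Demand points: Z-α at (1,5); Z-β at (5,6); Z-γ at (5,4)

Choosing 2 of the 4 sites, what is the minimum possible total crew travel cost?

6

Open {D-β, D-γ}.
  Z-α→D-β 2, Z-β→D-γ 3, Z-γ→D-γ 1  ⇒ total 6.
Compare {D-α, D-γ}: total 9.
Compare {D-β, D-δ}: total 10.
No size-2 selection does better; minimum is 6.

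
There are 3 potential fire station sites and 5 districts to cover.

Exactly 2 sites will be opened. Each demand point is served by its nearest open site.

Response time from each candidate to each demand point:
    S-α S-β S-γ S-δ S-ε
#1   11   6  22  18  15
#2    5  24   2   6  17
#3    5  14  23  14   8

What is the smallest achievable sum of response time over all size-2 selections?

34

Open {#1, #2}.
  S-α→#2 5, S-β→#1 6, S-γ→#2 2, S-δ→#2 6, S-ε→#1 15  ⇒ total 34.
Compare {#2, #3}: total 35.
Compare {#1, #3}: total 55.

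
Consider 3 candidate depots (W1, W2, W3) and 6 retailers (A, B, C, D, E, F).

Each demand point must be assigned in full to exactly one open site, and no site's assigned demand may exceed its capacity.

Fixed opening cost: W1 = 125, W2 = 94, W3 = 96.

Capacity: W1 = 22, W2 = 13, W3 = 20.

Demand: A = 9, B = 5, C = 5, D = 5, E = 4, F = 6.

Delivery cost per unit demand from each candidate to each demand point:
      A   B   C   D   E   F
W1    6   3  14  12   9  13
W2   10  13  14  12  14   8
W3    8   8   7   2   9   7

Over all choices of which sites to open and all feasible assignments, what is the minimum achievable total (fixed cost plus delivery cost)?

Open {W1, W3}; cheapest assignment that respects the capacities:
  W1 (cap 22, load 18): A, B, E — cost 9×6 + 5×3 + 4×9 = 105
  W3 (cap 20, load 16): C, D, F — cost 5×7 + 5×2 + 6×7 = 87
  Shipping 192, fixed 221 → total 413.
  Any other capacity-feasible assignment to {W1, W3} ships for at least 192.
Compare {W1, W2, W3}: its best feasible assignment gives total 507.
Compare {W1, W2}: its best feasible assignment gives total 588.
Every other set of open sites that can feasibly serve all demand totals ≥ 507 even under its best assignment. Minimum: 413.

413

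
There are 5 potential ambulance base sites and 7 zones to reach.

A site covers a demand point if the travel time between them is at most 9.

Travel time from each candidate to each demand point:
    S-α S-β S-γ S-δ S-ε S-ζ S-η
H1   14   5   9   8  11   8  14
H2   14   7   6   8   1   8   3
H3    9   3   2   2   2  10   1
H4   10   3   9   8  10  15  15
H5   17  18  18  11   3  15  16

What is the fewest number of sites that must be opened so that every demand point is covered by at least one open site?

2

Coverage sets (demand points within 9 of each site):
  H1: {S-β, S-γ, S-δ, S-ζ}
  H2: {S-β, S-γ, S-δ, S-ε, S-ζ, S-η}
  H3: {S-α, S-β, S-γ, S-δ, S-ε, S-η}
  H4: {S-β, S-γ, S-δ}
  H5: {S-ε}
No single site covers all 7 demand points.
But {H1, H3} covers everything, so the minimum is 2.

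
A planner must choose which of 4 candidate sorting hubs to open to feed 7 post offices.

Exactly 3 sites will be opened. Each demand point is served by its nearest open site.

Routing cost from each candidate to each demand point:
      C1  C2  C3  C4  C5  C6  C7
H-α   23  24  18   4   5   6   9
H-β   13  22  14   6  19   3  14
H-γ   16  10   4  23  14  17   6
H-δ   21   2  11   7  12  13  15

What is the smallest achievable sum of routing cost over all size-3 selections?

43

Open {H-α, H-γ, H-δ}.
  C1→H-γ 16, C2→H-δ 2, C3→H-γ 4, C4→H-α 4, C5→H-α 5, C6→H-α 6, C7→H-γ 6  ⇒ total 43.
Compare {H-α, H-β, H-γ}: total 45.
Compare {H-β, H-γ, H-δ}: total 46.
No size-3 selection does better; minimum is 43.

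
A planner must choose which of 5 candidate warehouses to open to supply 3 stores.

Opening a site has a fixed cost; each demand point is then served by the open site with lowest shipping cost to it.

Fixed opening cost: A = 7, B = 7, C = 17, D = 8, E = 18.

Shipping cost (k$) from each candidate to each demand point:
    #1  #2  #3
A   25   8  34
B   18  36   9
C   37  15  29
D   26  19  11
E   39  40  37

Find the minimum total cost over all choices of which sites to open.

Open {A, B}: assign each demand point to its cheapest open site.
  #1→B 18, #2→A 8, #3→B 9
  shipping cost 35, fixed 14 → total 49.
Compare {A, B, D}: shipping cost 35 + fixed 22 = 57.
Compare {A, D}: shipping cost 44 + fixed 15 = 59.
Compare {B, D}: shipping cost 46 + fixed 15 = 61.
All other subsets cost ≥ 57. Minimum total cost: 49.

49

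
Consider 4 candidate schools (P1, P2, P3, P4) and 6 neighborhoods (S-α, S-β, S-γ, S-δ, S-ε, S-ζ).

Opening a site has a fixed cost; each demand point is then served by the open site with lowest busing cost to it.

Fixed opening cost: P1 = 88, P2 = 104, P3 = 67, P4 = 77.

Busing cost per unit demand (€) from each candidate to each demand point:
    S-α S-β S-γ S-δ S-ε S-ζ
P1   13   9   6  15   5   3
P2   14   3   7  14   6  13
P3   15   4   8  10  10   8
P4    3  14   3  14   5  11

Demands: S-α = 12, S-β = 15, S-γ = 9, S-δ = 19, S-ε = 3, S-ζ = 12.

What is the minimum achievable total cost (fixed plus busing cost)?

568

Open {P3, P4}: assign each demand point to its cheapest open site.
  S-α→P4 12×3=36, S-β→P3 15×4=60, S-γ→P4 9×3=27, S-δ→P3 19×10=190, S-ε→P4 3×5=15, S-ζ→P3 12×8=96
  busing cost 424, fixed 144 → total 568.
Compare {P1, P3, P4}: busing cost 364 + fixed 232 = 596.
Compare {P2, P3, P4}: busing cost 409 + fixed 248 = 657.
Compare {P1, P3}: busing cost 511 + fixed 155 = 666.
All other subsets cost ≥ 596. Minimum total cost: 568.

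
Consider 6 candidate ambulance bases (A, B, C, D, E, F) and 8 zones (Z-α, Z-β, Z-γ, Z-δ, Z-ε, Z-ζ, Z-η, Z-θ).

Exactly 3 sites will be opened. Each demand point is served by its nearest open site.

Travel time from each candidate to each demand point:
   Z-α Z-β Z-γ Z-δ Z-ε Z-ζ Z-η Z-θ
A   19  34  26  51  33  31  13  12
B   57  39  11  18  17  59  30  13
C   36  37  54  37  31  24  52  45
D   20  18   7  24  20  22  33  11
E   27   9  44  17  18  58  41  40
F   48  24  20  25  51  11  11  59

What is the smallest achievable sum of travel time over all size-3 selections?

104

Open {D, E, F}.
  Z-α→D 20, Z-β→E 9, Z-γ→D 7, Z-δ→E 17, Z-ε→E 18, Z-ζ→F 11, Z-η→F 11, Z-θ→D 11  ⇒ total 104.
Compare {B, D, F}: total 113.
Compare {A, D, E}: total 116.
No size-3 selection does better; minimum is 104.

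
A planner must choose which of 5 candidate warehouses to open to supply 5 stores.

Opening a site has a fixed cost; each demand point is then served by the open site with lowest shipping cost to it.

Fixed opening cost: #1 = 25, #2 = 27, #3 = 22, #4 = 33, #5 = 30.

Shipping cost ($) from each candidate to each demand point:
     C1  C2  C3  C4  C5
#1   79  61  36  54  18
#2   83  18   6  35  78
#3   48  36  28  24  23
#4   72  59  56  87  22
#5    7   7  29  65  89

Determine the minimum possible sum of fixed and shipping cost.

141

Open {#3, #5}: assign each demand point to its cheapest open site.
  C1→#5 7, C2→#5 7, C3→#3 28, C4→#3 24, C5→#3 23
  shipping cost 89, fixed 52 → total 141.
Compare {#2, #3, #5}: shipping cost 67 + fixed 79 = 146.
Compare {#1, #2, #5}: shipping cost 73 + fixed 82 = 155.
Compare {#1, #3, #5}: shipping cost 84 + fixed 77 = 161.
All other subsets cost ≥ 146. Minimum total cost: 141.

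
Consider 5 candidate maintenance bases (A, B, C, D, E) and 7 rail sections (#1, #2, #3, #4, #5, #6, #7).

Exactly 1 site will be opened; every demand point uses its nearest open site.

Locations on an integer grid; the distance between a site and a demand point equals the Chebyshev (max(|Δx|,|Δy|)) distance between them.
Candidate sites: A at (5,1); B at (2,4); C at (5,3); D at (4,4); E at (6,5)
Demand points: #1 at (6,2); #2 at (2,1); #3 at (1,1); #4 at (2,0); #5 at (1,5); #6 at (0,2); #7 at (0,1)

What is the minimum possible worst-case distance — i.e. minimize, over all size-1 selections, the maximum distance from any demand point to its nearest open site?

4

Open {B}.
  Farthest demand point is #1 at distance 4 (to B); all others are ≤ 4.
With {D} the worst case is 4.
With {A} the worst case is 5.
No size-1 selection achieves below 4.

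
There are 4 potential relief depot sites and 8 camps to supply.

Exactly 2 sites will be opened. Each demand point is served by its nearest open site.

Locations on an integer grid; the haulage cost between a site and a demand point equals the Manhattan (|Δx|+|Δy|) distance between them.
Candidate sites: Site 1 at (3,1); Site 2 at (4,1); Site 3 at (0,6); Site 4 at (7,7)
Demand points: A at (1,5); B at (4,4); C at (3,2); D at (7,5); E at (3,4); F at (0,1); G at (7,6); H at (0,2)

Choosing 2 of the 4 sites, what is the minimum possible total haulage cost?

Open {Site 1, Site 4}.
  A→Site 1 6, B→Site 1 4, C→Site 1 1, D→Site 4 2, E→Site 1 3, F→Site 1 3, G→Site 4 1, H→Site 1 4  ⇒ total 24.
Compare {Site 2, Site 4}: total 28.
Compare {Site 1, Site 3}: total 32.
No size-2 selection does better; minimum is 24.

24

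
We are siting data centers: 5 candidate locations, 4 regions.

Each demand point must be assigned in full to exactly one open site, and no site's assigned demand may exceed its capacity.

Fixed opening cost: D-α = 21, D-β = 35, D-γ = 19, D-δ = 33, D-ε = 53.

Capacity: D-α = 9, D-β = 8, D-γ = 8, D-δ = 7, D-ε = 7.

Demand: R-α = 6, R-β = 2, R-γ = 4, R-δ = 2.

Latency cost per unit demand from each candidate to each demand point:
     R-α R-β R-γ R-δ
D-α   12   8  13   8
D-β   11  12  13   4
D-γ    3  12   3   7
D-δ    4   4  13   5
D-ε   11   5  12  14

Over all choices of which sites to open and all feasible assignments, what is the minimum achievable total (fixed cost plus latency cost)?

126

Open {D-γ, D-δ}; cheapest assignment that respects the capacities:
  D-γ (cap 8, load 8): R-β, R-γ, R-δ — cost 2×12 + 4×3 + 2×7 = 50
  D-δ (cap 7, load 6): R-α — cost 6×4 = 24
  Shipping 74, fixed 52 → total 126.
  Any other capacity-feasible assignment to {D-γ, D-δ} ships for at least 74.
Compare {D-α, D-γ, D-δ}: its best feasible assignment gives total 139.
Compare {D-α, D-γ}: its best feasible assignment gives total 140.
Every other set of open sites that can feasibly serve all demand totals ≥ 139 even under its best assignment. Minimum: 126.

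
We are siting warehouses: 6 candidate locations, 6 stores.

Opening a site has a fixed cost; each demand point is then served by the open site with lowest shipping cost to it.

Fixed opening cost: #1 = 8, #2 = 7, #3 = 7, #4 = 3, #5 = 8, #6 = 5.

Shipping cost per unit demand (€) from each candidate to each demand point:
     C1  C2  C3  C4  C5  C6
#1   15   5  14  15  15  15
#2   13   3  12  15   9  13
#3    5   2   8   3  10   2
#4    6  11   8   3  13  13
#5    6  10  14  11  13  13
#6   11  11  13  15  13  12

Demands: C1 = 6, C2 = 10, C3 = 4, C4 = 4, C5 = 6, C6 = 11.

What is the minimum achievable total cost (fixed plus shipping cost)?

183

Open {#3}: assign each demand point to its cheapest open site.
  C1→#3 6×5=30, C2→#3 10×2=20, C3→#3 4×8=32, C4→#3 4×3=12, C5→#3 6×10=60, C6→#3 11×2=22
  shipping cost 176, fixed 7 → total 183.
Compare {#2, #3}: shipping cost 170 + fixed 14 = 184.
Compare {#3, #4}: shipping cost 176 + fixed 10 = 186.
Compare {#2, #3, #4}: shipping cost 170 + fixed 17 = 187.
All other subsets cost ≥ 184. Minimum total cost: 183.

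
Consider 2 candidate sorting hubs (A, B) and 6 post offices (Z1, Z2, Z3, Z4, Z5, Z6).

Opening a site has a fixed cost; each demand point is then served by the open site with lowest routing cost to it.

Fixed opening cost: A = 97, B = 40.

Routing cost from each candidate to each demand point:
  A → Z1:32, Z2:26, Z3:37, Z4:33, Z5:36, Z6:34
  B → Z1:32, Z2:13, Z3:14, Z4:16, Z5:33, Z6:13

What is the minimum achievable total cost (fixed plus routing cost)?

Open {B}: assign each demand point to its cheapest open site.
  Z1→B 32, Z2→B 13, Z3→B 14, Z4→B 16, Z5→B 33, Z6→B 13
  routing cost 121, fixed 40 → total 161.
Compare {A, B}: routing cost 121 + fixed 137 = 258.
Compare {A}: routing cost 198 + fixed 97 = 295.

161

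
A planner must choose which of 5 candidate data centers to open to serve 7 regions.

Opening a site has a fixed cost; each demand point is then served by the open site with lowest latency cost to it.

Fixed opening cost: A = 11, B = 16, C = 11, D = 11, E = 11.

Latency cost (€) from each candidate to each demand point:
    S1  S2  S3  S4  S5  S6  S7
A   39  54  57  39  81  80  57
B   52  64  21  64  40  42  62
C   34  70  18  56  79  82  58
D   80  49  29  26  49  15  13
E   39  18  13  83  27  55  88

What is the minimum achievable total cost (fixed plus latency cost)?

Open {D, E}: assign each demand point to its cheapest open site.
  S1→E 39, S2→E 18, S3→E 13, S4→D 26, S5→E 27, S6→D 15, S7→D 13
  latency cost 151, fixed 22 → total 173.
Compare {C, D, E}: latency cost 146 + fixed 33 = 179.
Compare {A, D, E}: latency cost 151 + fixed 33 = 184.
Compare {B, D, E}: latency cost 151 + fixed 38 = 189.
All other subsets cost ≥ 179. Minimum total cost: 173.

173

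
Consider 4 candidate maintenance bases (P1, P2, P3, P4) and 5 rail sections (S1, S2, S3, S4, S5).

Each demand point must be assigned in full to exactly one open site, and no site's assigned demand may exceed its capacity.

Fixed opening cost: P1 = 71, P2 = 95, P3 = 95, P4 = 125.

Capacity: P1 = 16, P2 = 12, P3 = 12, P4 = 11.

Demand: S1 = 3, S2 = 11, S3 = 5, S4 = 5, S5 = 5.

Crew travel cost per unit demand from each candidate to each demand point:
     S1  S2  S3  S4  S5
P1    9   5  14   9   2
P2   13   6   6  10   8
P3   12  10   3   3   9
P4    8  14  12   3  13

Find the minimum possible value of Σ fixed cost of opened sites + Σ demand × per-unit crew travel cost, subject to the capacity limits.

Open {P1, P2, P3}; cheapest assignment that respects the capacities:
  P1 (cap 16, load 8): S1, S5 — cost 3×9 + 5×2 = 37
  P2 (cap 12, load 11): S2 — cost 11×6 = 66
  P3 (cap 12, load 10): S3, S4 — cost 5×3 + 5×3 = 30
  Shipping 133, fixed 261 → total 394.
  Any other capacity-feasible assignment to {P1, P2, P3} ships for at least 133.
Compare {P1, P3, P4}: its best feasible assignment gives total 410.
Compare {P1, P2, P4}: its best feasible assignment gives total 425.
Every other set of open sites that can feasibly serve all demand totals ≥ 410 even under its best assignment. Minimum: 394.

394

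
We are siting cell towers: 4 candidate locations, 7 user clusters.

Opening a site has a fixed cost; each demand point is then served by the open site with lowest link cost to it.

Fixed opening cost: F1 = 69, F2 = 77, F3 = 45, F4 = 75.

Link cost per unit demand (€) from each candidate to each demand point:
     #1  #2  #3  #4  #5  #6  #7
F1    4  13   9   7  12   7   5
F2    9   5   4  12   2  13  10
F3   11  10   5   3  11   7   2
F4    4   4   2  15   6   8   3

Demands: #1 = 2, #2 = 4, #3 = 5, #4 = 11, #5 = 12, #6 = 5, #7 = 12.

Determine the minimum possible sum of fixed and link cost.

296

Open {F2, F3}: assign each demand point to its cheapest open site.
  #1→F2 2×9=18, #2→F2 4×5=20, #3→F2 5×4=20, #4→F3 11×3=33, #5→F2 12×2=24, #6→F3 5×7=35, #7→F3 12×2=24
  link cost 174, fixed 122 → total 296.
Compare {F3, F4}: link cost 198 + fixed 120 = 318.
Compare {F2, F3, F4}: link cost 150 + fixed 197 = 347.
Compare {F1, F2, F3}: link cost 164 + fixed 191 = 355.
All other subsets cost ≥ 318. Minimum total cost: 296.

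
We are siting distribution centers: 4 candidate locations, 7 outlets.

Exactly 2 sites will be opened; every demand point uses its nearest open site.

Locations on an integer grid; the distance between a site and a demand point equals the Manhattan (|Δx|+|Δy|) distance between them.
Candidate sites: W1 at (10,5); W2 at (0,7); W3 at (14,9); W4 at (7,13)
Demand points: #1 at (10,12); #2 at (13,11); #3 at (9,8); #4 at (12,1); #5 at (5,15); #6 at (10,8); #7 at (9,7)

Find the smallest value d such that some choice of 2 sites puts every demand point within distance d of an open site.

8

Open {W1, W4}.
  Farthest demand point is #2 at distance 8 (to W4); all others are ≤ 8.
With {W3, W4} the worst case is 10.
With {W1, W2} the worst case is 13.
No size-2 selection achieves below 8.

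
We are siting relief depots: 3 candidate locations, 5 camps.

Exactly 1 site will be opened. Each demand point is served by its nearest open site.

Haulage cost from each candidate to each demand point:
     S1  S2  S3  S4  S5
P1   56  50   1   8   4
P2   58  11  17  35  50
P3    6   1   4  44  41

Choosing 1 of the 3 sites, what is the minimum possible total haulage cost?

96

Open {P3}.
  S1→P3 6, S2→P3 1, S3→P3 4, S4→P3 44, S5→P3 41  ⇒ total 96.
Compare {P1}: total 119.
Compare {P2}: total 171.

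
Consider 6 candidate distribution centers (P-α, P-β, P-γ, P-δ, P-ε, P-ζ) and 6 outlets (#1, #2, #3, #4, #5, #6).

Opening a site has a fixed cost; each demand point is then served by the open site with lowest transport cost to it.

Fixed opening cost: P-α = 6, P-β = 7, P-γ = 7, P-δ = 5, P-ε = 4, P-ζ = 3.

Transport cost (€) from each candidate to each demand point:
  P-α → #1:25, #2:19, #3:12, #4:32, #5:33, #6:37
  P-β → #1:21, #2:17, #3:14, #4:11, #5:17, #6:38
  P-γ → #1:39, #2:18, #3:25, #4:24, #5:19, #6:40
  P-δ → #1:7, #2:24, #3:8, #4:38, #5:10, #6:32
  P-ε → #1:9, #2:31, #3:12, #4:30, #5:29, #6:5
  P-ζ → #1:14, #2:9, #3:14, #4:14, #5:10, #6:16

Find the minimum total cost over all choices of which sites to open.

65

Open {P-δ, P-ε, P-ζ}: assign each demand point to its cheapest open site.
  #1→P-δ 7, #2→P-ζ 9, #3→P-δ 8, #4→P-ζ 14, #5→P-δ 10, #6→P-ε 5
  transport cost 53, fixed 12 → total 65.
Compare {P-ε, P-ζ}: transport cost 59 + fixed 7 = 66.
Compare {P-β, P-δ, P-ε, P-ζ}: transport cost 50 + fixed 19 = 69.
Compare {P-β, P-ε, P-ζ}: transport cost 56 + fixed 14 = 70.
All other subsets cost ≥ 66. Minimum total cost: 65.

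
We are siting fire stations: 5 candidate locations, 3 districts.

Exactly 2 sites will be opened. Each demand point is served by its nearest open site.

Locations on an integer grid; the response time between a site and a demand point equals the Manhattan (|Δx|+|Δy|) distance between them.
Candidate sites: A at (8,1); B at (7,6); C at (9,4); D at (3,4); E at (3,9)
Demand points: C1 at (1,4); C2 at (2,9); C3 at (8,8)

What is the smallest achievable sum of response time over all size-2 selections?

Open {D, E}.
  C1→D 2, C2→E 1, C3→E 6  ⇒ total 9.
Compare {B, D}: total 11.
Compare {B, E}: total 11.
No size-2 selection does better; minimum is 9.

9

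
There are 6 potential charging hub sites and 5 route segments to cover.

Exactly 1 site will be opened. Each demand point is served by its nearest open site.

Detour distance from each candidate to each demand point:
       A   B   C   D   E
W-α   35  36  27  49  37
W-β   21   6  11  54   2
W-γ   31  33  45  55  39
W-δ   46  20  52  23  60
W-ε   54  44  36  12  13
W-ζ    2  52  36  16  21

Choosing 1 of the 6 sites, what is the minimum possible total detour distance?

Open {W-β}.
  A→W-β 21, B→W-β 6, C→W-β 11, D→W-β 54, E→W-β 2  ⇒ total 94.
Compare {W-ζ}: total 127.
Compare {W-ε}: total 159.
No size-1 selection does better; minimum is 94.

94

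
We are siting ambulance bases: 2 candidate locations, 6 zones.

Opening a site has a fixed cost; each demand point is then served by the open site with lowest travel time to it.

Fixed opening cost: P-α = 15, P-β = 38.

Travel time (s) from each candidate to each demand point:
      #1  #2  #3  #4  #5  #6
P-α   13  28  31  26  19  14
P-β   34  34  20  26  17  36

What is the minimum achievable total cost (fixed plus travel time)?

146

Open {P-α}: assign each demand point to its cheapest open site.
  #1→P-α 13, #2→P-α 28, #3→P-α 31, #4→P-α 26, #5→P-α 19, #6→P-α 14
  travel time 131, fixed 15 → total 146.
Compare {P-α, P-β}: travel time 118 + fixed 53 = 171.
Compare {P-β}: travel time 167 + fixed 38 = 205.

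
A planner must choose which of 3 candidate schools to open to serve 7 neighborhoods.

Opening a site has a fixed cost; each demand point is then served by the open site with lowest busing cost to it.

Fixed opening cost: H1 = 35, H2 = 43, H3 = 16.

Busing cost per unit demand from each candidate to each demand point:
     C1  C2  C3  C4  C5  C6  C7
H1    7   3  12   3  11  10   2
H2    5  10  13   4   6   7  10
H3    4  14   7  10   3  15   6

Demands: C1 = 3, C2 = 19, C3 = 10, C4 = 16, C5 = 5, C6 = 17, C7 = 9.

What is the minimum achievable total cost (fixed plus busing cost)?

Open {H1, H2, H3}: assign each demand point to its cheapest open site.
  C1→H3 3×4=12, C2→H1 19×3=57, C3→H3 10×7=70, C4→H1 16×3=48, C5→H3 5×3=15, C6→H2 17×7=119, C7→H1 9×2=18
  busing cost 339, fixed 94 → total 433.
Compare {H1, H3}: busing cost 390 + fixed 51 = 441.
Compare {H1, H2}: busing cost 407 + fixed 78 = 485.
Compare {H1}: busing cost 489 + fixed 35 = 524.
All other subsets cost ≥ 441. Minimum total cost: 433.

433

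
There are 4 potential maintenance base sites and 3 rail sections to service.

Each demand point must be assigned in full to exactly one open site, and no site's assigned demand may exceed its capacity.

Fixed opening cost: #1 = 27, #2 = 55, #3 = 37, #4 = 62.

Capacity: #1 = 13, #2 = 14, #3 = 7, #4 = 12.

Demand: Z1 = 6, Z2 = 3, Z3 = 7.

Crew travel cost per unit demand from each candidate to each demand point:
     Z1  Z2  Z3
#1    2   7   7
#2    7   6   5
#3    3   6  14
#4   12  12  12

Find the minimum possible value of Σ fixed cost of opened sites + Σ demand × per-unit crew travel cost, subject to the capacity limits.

Open {#1, #3}; cheapest assignment that respects the capacities:
  #1 (cap 13, load 13): Z1, Z3 — cost 6×2 + 7×7 = 61
  #3 (cap 7, load 3): Z2 — cost 3×6 = 18
  Shipping 79, fixed 64 → total 143.
  Any other capacity-feasible assignment to {#1, #3} ships for at least 79.
Compare {#1, #2}: its best feasible assignment gives total 147.
Compare {#2, #3}: its best feasible assignment gives total 163.
Every other set of open sites that can feasibly serve all demand totals ≥ 147 even under its best assignment. Minimum: 143.

143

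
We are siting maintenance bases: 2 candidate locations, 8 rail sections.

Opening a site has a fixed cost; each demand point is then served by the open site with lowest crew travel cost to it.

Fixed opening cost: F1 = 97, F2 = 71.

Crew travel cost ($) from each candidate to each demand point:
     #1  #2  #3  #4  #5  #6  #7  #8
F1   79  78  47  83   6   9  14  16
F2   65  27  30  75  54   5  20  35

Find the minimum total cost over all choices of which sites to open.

382

Open {F2}: assign each demand point to its cheapest open site.
  #1→F2 65, #2→F2 27, #3→F2 30, #4→F2 75, #5→F2 54, #6→F2 5, #7→F2 20, #8→F2 35
  crew travel cost 311, fixed 71 → total 382.
Compare {F1, F2}: crew travel cost 238 + fixed 168 = 406.
Compare {F1}: crew travel cost 332 + fixed 97 = 429.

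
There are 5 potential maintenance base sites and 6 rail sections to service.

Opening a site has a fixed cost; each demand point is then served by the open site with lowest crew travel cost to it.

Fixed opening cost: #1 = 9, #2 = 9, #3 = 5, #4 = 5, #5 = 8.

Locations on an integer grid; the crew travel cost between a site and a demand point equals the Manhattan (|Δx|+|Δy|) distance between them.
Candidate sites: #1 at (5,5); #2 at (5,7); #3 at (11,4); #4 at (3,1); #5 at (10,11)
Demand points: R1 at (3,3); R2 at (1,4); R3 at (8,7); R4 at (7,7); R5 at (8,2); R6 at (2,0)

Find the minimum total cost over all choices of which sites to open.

Open {#2, #4}: assign each demand point to its cheapest open site.
  R1→#4 2, R2→#4 5, R3→#2 3, R4→#2 2, R5→#4 6, R6→#4 2
  crew travel cost 20, fixed 14 → total 34.
Compare {#3, #4}: crew travel cost 27 + fixed 10 = 37.
Compare {#1, #4}: crew travel cost 24 + fixed 14 = 38.
Compare {#2, #3, #4}: crew travel cost 19 + fixed 19 = 38.
All other subsets cost ≥ 37. Minimum total cost: 34.

34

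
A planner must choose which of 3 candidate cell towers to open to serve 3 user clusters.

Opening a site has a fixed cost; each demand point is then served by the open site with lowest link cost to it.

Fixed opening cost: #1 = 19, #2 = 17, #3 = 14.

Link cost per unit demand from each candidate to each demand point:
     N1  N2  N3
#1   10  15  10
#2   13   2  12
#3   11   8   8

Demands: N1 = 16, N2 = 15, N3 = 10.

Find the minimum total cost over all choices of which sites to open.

Open {#2, #3}: assign each demand point to its cheapest open site.
  N1→#3 16×11=176, N2→#2 15×2=30, N3→#3 10×8=80
  link cost 286, fixed 31 → total 317.
Compare {#1, #2, #3}: link cost 270 + fixed 50 = 320.
Compare {#1, #2}: link cost 290 + fixed 36 = 326.
Compare {#2}: link cost 358 + fixed 17 = 375.
All other subsets cost ≥ 320. Minimum total cost: 317.

317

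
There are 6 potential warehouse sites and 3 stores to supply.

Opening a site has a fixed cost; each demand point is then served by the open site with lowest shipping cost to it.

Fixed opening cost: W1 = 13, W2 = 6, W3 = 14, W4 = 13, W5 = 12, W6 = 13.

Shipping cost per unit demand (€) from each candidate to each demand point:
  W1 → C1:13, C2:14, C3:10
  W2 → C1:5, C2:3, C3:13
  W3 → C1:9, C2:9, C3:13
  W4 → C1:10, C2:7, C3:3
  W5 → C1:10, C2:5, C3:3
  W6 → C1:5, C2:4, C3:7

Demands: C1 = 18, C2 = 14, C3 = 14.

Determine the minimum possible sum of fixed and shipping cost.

Open {W2, W5}: assign each demand point to its cheapest open site.
  C1→W2 18×5=90, C2→W2 14×3=42, C3→W5 14×3=42
  shipping cost 174, fixed 18 → total 192.
Compare {W2, W4}: shipping cost 174 + fixed 19 = 193.
Compare {W1, W2, W5}: shipping cost 174 + fixed 31 = 205.
Compare {W2, W4, W5}: shipping cost 174 + fixed 31 = 205.
All other subsets cost ≥ 193. Minimum total cost: 192.

192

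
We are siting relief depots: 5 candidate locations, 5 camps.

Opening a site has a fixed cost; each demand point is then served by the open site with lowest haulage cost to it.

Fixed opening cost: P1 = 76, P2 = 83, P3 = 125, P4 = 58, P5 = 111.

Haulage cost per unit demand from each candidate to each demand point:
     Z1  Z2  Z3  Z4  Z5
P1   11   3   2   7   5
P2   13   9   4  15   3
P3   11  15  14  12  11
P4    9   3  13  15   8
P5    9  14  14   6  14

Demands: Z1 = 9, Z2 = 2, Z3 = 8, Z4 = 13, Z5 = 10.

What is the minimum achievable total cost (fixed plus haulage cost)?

338

Open {P1}: assign each demand point to its cheapest open site.
  Z1→P1 9×11=99, Z2→P1 2×3=6, Z3→P1 8×2=16, Z4→P1 13×7=91, Z5→P1 10×5=50
  haulage cost 262, fixed 76 → total 338.
Compare {P1, P4}: haulage cost 244 + fixed 134 = 378.
Compare {P1, P2}: haulage cost 242 + fixed 159 = 401.
Compare {P1, P5}: haulage cost 231 + fixed 187 = 418.
All other subsets cost ≥ 378. Minimum total cost: 338.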